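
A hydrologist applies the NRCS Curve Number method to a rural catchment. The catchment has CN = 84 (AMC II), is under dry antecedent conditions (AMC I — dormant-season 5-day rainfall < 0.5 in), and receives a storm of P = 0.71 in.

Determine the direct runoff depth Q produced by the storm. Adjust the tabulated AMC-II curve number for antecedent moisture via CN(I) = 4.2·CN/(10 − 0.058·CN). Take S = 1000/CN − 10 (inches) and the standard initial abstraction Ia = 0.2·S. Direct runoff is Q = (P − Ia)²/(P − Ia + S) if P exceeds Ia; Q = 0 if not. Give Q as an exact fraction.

Q = 0 in ≈ 0.000 in

Adjust CN=84 to AMC I: 4.2·84/(10 − 0.058·84) → (1764/5) ÷ (641/125) = 44100/641 ≈ 68.799
S = 1000/(44100/641) − 10 = 2000/441 in ≈ 4.535 in
Ia = 0.2·(2000/441) = 400/441 in ≈ 0.907 in
P = 0.710 ≤ Ia = 0.907 in: entire storm abstracted, Q = 0.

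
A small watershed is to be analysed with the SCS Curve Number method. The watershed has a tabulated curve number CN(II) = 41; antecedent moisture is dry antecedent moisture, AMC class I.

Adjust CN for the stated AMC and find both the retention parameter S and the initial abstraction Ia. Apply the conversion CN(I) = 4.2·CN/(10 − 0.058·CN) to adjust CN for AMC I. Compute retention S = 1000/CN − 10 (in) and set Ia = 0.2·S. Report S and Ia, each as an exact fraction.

S = 29500/861 in ≈ 34.262 in; Ia = 5900/861 in ≈ 6.852 in

Dry (AMC I): CN(I) = 4.2·41/(10 − 0.058·41) = (861/5)/(3811/500) = 86100/3811 ≈ 22.592
Max retention: S = 1000/(86100/3811) − 10 = 29500/861 in (≈ 34.262 in)
Ia = 0.2·(29500/861) = 5900/861 in ≈ 6.852 in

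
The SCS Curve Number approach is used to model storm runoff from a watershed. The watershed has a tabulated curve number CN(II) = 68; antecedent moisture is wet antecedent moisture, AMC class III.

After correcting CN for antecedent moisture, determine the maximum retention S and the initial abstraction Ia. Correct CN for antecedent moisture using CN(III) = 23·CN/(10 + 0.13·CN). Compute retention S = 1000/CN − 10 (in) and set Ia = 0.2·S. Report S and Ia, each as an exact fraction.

Adjust CN=68 to AMC III: 23·68/(10 + 0.13·68) → 1564 ÷ (471/25) = 39100/471 ≈ 83.015
Retention S: 1000/CN − 10 with CN=83.015 → S = 800/391 ≈ 2.046 in
Ia = 0.2S: 0.2·2.046 = 0.409 in (exactly 160/391)

S = 800/391 in ≈ 2.046 in; Ia = 160/391 in ≈ 0.409 in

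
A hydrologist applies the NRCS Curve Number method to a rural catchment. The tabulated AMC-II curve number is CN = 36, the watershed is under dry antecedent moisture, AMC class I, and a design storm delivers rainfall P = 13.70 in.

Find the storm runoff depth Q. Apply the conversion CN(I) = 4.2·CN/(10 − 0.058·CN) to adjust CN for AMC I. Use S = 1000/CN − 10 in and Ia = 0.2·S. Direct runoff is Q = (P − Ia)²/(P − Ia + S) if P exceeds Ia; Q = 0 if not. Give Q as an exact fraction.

CN(I) from CN(II)=36: (4.2·36)/(10 − 0.058·36) = 18900/989 ≈ 19.110
Retention S: 1000/CN − 10 with CN=19.110 → S = 8000/189 ≈ 42.328 in
Initial abstraction Ia = S/5 = (8000/189)/5 = 1600/189 ≈ 8.466 in
Since P=13.700 > Ia=8.466: effective rainfall P−Ia = 9893/1890 in
Q = (9893/1890)²/((9893/1890) + 8000/189) = (97871449/3572100)/(89893/1890) = 97871449/169897770 in ≈ 0.576 in

Q = 97871449/169897770 in ≈ 0.576 in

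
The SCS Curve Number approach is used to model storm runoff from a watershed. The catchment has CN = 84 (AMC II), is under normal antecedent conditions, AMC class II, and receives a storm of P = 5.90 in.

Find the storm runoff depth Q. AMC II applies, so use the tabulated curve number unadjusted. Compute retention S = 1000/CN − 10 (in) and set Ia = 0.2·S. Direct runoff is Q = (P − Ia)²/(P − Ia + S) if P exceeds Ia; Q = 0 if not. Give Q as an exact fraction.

Q = 1343281/327390 in ≈ 4.103 in

AMC II — tabulated CN = 84 applies directly.
Max retention: S = 1000/84 − 10 = 40/21 in (≈ 1.905 in)
Initial abstraction Ia = S/5 = (40/21)/5 = 8/21 ≈ 0.381 in
Since P=5.900 > Ia=0.381: effective rainfall P−Ia = 1159/210 in
Q = (1159/210)²/((1159/210) + 40/21) = (1343281/44100)/(1559/210) = 1343281/327390 in ≈ 4.103 in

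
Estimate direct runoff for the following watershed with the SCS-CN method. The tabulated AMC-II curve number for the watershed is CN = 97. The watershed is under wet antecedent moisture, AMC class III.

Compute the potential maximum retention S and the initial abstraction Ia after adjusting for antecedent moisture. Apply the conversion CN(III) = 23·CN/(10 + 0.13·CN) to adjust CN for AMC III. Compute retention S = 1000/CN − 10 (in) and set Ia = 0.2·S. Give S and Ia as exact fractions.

S = 300/2231 in ≈ 0.134 in; Ia = 60/2231 in ≈ 0.027 in

CN(III) from CN(II)=97: (23·97)/(10 + 0.13·97) = 223100/2261 ≈ 98.673
Max retention: S = 1000/(223100/2261) − 10 = 300/2231 in (≈ 0.134 in)
Ia = 0.2S: 0.2·0.134 = 0.027 in (exactly 60/2231)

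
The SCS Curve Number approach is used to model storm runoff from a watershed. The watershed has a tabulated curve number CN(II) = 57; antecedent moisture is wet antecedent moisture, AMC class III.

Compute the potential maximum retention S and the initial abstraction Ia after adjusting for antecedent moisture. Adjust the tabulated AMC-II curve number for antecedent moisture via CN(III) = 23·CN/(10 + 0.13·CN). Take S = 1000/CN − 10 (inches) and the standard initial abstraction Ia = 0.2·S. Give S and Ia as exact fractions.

Adjust CN=57 to AMC III: 23·57/(10 + 0.13·57) → 1311 ÷ (1741/100) = 131100/1741 ≈ 75.302
S = 1000/(131100/1741) − 10 = 4300/1311 in ≈ 3.280 in
Ia = 0.2·(4300/1311) = 860/1311 in ≈ 0.656 in

S = 4300/1311 in ≈ 3.280 in; Ia = 860/1311 in ≈ 0.656 in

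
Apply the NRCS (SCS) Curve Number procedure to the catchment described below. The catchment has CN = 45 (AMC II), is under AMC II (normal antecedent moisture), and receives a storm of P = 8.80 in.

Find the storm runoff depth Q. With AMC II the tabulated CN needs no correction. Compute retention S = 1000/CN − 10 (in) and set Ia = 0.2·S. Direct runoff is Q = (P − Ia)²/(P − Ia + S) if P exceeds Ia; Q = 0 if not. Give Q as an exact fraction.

Q = 1859/855 in ≈ 2.174 in

Average conditions: CN = 45 (no AMC adjustment).
Max retention: S = 1000/45 − 10 = 110/9 in (≈ 12.222 in)
Ia = 0.2S: 0.2·12.222 = 2.444 in (exactly 22/9)
Excess rainfall: 8.800 − 2.444 = 6.356 in; P > Ia so Q > 0
Q = (286/45)²/((286/45) + 110/9) = (81796/2025)/(836/45) = 1859/855 in ≈ 2.174 in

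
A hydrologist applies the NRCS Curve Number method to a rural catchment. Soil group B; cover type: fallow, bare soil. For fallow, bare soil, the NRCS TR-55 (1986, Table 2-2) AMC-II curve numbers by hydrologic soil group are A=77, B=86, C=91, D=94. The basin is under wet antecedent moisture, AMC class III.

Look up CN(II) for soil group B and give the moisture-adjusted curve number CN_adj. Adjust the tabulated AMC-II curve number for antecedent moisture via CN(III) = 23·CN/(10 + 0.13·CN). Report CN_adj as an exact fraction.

CN_adj = 98900/1059 ≈ 93.390

NRCS table: fallow, bare soil, soil group B → CN(II) = 86
CN(III) from CN(II)=86: (23·86)/(10 + 0.13·86) = 98900/1059 ≈ 93.390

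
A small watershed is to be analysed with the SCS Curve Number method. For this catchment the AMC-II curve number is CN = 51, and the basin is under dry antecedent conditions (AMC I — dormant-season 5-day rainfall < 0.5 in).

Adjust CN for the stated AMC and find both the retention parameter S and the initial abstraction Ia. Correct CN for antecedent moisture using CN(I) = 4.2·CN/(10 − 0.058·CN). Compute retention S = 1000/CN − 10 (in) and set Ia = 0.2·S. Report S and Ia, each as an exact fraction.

Dry (AMC I): CN(I) = 4.2·51/(10 − 0.058·51) = (1071/5)/(3521/500) = 15300/503 ≈ 30.417
Retention S: 1000/CN − 10 with CN=30.417 → S = 3500/153 ≈ 22.876 in
Ia = 0.2·(3500/153) = 700/153 in ≈ 4.575 in

S = 3500/153 in ≈ 22.876 in; Ia = 700/153 in ≈ 4.575 in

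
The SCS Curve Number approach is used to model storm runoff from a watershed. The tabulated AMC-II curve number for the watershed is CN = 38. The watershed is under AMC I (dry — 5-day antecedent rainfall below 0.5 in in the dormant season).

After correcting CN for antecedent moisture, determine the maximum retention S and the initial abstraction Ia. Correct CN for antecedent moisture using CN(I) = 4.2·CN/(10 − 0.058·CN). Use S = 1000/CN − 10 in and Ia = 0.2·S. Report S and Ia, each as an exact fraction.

S = 15500/399 in ≈ 38.847 in; Ia = 3100/399 in ≈ 7.769 in

Adjust CN=38 to AMC I: 4.2·38/(10 − 0.058·38) → (798/5) ÷ (1949/250) = 39900/1949 ≈ 20.472
Max retention: S = 1000/(39900/1949) − 10 = 15500/399 in (≈ 38.847 in)
Ia = 0.2·(15500/399) = 3100/399 in ≈ 7.769 in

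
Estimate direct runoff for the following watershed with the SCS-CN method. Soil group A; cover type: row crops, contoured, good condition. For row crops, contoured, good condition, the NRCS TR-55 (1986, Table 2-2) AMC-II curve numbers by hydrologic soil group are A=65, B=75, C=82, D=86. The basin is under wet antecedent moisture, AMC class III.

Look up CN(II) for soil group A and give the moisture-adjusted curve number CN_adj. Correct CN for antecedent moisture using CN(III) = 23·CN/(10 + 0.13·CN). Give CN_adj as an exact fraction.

CN_adj = 29900/369 ≈ 81.030

NRCS table: row crops, contoured, good condition, soil group A → CN(II) = 65
Adjust CN=65 to AMC III: 23·65/(10 + 0.13·65) → 1495 ÷ (369/20) = 29900/369 ≈ 81.030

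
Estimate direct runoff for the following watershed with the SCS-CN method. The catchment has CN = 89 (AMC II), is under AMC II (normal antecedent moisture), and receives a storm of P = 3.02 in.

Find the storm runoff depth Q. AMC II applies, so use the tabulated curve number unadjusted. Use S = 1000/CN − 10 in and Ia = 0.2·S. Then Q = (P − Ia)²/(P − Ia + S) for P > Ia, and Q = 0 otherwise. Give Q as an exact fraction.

Q = 152250921/79383550 in ≈ 1.918 in

AMC II — tabulated CN = 89 applies directly.
S = 1000/89 − 10 = 110/89 in ≈ 1.236 in
Ia = 0.2·(110/89) = 22/89 in ≈ 0.247 in
Since P=3.020 > Ia=0.247: effective rainfall P−Ia = 12339/4450 in
Runoff Q = (P−Ia)²/(P−Ia+S) = (2.773)²/(2.773+1.236) = 152250921/79383550 ≈ 1.918 in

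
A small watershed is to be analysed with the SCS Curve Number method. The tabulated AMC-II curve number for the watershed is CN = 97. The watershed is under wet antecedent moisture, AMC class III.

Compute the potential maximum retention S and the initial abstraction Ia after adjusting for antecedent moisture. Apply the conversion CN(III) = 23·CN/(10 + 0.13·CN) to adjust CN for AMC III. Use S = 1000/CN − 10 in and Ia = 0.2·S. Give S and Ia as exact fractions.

S = 300/2231 in ≈ 0.134 in; Ia = 60/2231 in ≈ 0.027 in

Wet (AMC III): CN(III) = 23·97/(10 + 0.13·97) = 2231/(2261/100) = 223100/2261 ≈ 98.673
S = 1000/(223100/2261) − 10 = 300/2231 in ≈ 0.134 in
Ia = 0.2·(300/2231) = 60/2231 in ≈ 0.027 in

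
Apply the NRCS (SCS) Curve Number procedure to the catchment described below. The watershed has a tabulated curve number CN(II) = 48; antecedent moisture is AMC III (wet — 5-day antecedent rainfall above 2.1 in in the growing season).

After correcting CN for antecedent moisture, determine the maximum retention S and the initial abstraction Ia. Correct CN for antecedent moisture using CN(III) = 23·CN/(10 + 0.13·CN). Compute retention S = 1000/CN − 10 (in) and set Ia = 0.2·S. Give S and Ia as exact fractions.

S = 325/69 in ≈ 4.710 in; Ia = 65/69 in ≈ 0.942 in

Wet (AMC III): CN(III) = 23·48/(10 + 0.13·48) = 1104/(406/25) = 13800/203 ≈ 67.980
S = 1000/(13800/203) − 10 = 325/69 in ≈ 4.710 in
Initial abstraction Ia = S/5 = (325/69)/5 = 65/69 ≈ 0.942 in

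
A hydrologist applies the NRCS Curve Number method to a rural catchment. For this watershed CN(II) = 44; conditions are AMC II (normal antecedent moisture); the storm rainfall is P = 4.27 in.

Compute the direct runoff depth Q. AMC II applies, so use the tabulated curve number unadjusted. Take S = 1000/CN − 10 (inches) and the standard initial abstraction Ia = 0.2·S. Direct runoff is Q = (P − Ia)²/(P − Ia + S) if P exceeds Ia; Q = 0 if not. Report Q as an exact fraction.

Q = 514087/2498100 in ≈ 0.206 in

AMC II — tabulated CN = 44 applies directly.
S = 1000/44 − 10 = 140/11 in ≈ 12.727 in
Ia = 0.2S: 0.2·12.727 = 2.545 in (exactly 28/11)
P − Ia = 4.270 − 2.545 = 1897/1100 ≈ 1.725 in (> 0, runoff occurs)
Q: (1897/1100)² ÷ (15897/1100) = 514087/2498100 in (≈ 0.206 in)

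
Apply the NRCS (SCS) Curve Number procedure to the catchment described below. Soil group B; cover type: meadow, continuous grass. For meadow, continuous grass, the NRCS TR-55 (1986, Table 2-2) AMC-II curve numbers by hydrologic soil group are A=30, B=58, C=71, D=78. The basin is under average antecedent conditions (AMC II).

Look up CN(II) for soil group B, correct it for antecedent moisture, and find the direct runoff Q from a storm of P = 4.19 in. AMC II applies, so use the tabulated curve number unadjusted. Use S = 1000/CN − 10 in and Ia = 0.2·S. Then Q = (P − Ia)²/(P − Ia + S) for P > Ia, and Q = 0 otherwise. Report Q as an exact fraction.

Q = 63218401/83957900 in ≈ 0.753 in

NRCS table: meadow, continuous grass, soil group B → CN(II) = 58
AMC II — tabulated CN = 58 applies directly.
Retention S: 1000/CN − 10 with CN=58.000 → S = 210/29 ≈ 7.241 in
Ia = 0.2·(210/29) = 42/29 in ≈ 1.448 in
P − Ia = 4.190 − 1.448 = 7951/2900 ≈ 2.742 in (> 0, runoff occurs)
Runoff Q = (P−Ia)²/(P−Ia+S) = (2.742)²/(2.742+7.241) = 63218401/83957900 ≈ 0.753 in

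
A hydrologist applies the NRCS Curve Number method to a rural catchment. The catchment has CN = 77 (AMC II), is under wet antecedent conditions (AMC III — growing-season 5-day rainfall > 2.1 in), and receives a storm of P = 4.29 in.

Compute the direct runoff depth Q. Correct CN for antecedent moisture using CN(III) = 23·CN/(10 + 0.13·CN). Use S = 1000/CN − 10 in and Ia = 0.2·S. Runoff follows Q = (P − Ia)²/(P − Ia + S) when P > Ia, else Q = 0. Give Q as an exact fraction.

Q = 963047089/315954100 in ≈ 3.048 in

CN(III) from CN(II)=77: (23·77)/(10 + 0.13·77) = 7700/87 ≈ 88.506
Retention S: 1000/CN − 10 with CN=88.506 → S = 100/77 ≈ 1.299 in
Initial abstraction Ia = S/5 = (100/77)/5 = 20/77 ≈ 0.260 in
P − Ia = 4.290 − 0.260 = 31033/7700 ≈ 4.030 in (> 0, runoff occurs)
Q: (31033/7700)² ÷ (41033/7700) = 963047089/315954100 in (≈ 3.048 in)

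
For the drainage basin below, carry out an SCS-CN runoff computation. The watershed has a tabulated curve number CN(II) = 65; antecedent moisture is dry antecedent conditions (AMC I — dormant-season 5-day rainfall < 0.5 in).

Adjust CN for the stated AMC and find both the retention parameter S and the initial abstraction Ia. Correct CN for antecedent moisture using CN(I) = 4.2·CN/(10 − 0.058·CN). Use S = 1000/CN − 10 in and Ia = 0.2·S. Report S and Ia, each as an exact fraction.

CN(I) from CN(II)=65: (4.2·65)/(10 − 0.058·65) = 3900/89 ≈ 43.820
Max retention: S = 1000/(3900/89) − 10 = 500/39 in (≈ 12.821 in)
Ia = 0.2S: 0.2·12.821 = 2.564 in (exactly 100/39)

S = 500/39 in ≈ 12.821 in; Ia = 100/39 in ≈ 2.564 in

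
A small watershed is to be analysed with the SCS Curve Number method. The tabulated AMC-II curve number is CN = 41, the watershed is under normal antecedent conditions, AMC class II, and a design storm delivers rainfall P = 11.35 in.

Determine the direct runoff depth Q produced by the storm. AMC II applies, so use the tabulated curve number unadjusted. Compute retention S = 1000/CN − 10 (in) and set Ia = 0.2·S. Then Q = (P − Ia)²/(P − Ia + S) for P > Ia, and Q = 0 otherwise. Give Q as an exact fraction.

Q = 48260809/15372540 in ≈ 3.139 in

CN(II) = 41; AMC II needs no correction.
Retention S: 1000/CN − 10 with CN=41.000 → S = 590/41 ≈ 14.390 in
Initial abstraction Ia = S/5 = (590/41)/5 = 118/41 ≈ 2.878 in
P − Ia = 11.350 − 2.878 = 6947/820 ≈ 8.472 in (> 0, runoff occurs)
Q: (6947/820)² ÷ (18747/820) = 48260809/15372540 in (≈ 3.139 in)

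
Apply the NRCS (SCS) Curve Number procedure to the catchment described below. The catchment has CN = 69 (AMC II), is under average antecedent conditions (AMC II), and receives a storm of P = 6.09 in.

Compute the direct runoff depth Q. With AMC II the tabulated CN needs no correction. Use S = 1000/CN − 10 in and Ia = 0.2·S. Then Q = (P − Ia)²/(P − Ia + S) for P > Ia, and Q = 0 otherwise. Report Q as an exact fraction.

Average conditions: CN = 69 (no AMC adjustment).
S = 1000/69 − 10 = 310/69 in ≈ 4.493 in
Initial abstraction Ia = S/5 = (310/69)/5 = 62/69 ≈ 0.899 in
Since P=6.090 > Ia=0.899: effective rainfall P−Ia = 35821/6900 in
Q = (35821/6900)²/((35821/6900) + 310/69) = (1283144041/47610000)/(66821/6900) = 1283144041/461064900 in ≈ 2.783 in

Q = 1283144041/461064900 in ≈ 2.783 in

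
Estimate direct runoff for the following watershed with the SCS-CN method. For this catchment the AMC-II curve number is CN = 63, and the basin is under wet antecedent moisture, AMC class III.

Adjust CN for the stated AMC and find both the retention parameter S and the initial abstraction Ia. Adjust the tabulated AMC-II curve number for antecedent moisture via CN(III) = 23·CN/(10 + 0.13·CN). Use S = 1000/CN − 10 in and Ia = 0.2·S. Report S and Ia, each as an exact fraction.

CN(III) from CN(II)=63: (23·63)/(10 + 0.13·63) = 144900/1819 ≈ 79.659
Max retention: S = 1000/(144900/1819) − 10 = 3700/1449 in (≈ 2.553 in)
Initial abstraction Ia = S/5 = (3700/1449)/5 = 740/1449 ≈ 0.511 in

S = 3700/1449 in ≈ 2.553 in; Ia = 740/1449 in ≈ 0.511 in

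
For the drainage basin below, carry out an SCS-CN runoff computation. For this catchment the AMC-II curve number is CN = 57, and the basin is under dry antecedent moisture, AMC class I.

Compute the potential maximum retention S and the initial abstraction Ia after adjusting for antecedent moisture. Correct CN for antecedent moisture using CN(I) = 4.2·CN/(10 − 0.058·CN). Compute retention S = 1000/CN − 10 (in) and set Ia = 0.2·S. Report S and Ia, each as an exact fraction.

S = 21500/1197 in ≈ 17.962 in; Ia = 4300/1197 in ≈ 3.592 in

Dry (AMC I): CN(I) = 4.2·57/(10 − 0.058·57) = (1197/5)/(3347/500) = 119700/3347 ≈ 35.763
Max retention: S = 1000/(119700/3347) − 10 = 21500/1197 in (≈ 17.962 in)
Ia = 0.2S: 0.2·17.962 = 3.592 in (exactly 4300/1197)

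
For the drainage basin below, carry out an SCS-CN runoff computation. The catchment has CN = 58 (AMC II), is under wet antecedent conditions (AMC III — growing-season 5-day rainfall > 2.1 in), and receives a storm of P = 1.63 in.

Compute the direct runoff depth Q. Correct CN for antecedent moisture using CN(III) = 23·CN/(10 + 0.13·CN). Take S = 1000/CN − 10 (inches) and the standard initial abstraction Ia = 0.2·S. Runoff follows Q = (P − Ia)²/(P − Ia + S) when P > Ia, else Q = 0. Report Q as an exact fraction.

CN(III) from CN(II)=58: (23·58)/(10 + 0.13·58) = 66700/877 ≈ 76.055
Retention S: 1000/CN − 10 with CN=76.055 → S = 2100/667 ≈ 3.148 in
Ia = 0.2S: 0.2·3.148 = 0.630 in (exactly 420/667)
Excess rainfall: 1.630 − 0.630 = 1.000 in; P > Ia so Q > 0
Q = (66721/66700)²/((66721/66700) + 2100/667) = (4451691841/4448890000)/(276721/66700) = 4451691841/18457290700 in ≈ 0.241 in

Q = 4451691841/18457290700 in ≈ 0.241 in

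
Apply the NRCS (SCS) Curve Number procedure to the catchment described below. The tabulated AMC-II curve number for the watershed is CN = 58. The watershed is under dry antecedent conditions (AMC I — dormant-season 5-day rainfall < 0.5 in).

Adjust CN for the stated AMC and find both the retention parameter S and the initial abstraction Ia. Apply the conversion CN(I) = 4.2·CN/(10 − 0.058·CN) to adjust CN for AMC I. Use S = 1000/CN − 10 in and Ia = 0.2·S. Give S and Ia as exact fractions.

S = 500/29 in ≈ 17.241 in; Ia = 100/29 in ≈ 3.448 in

Dry (AMC I): CN(I) = 4.2·58/(10 − 0.058·58) = (1218/5)/(1659/250) = 2900/79 ≈ 36.709
Retention S: 1000/CN − 10 with CN=36.709 → S = 500/29 ≈ 17.241 in
Ia = 0.2S: 0.2·17.241 = 3.448 in (exactly 100/29)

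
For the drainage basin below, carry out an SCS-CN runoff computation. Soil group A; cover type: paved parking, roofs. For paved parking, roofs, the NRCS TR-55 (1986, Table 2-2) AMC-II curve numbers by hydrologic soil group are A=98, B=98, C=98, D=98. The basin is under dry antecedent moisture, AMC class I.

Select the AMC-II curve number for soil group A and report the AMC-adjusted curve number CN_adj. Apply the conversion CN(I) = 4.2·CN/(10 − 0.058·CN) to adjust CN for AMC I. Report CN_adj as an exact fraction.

NRCS table: paved parking, roofs, soil group A → CN(II) = 98
Adjust CN=98 to AMC I: 4.2·98/(10 − 0.058·98) → (2058/5) ÷ (1079/250) = 102900/1079 ≈ 95.366

CN_adj = 102900/1079 ≈ 95.366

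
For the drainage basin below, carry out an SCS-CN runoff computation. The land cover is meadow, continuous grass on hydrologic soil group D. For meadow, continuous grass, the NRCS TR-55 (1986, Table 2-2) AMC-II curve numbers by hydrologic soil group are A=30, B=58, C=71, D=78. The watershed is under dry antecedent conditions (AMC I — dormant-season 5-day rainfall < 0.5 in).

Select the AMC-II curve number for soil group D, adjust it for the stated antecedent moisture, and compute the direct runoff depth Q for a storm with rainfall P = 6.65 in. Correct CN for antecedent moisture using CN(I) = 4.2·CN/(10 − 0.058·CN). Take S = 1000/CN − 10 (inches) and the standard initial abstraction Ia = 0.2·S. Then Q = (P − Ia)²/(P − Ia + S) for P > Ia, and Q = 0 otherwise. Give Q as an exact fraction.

NRCS table: meadow, continuous grass, soil group D → CN(II) = 78
Dry (AMC I): CN(I) = 4.2·78/(10 − 0.058·78) = (1638/5)/(1369/250) = 81900/1369 ≈ 59.825
Max retention: S = 1000/(81900/1369) − 10 = 5500/819 in (≈ 6.716 in)
Initial abstraction Ia = S/5 = (5500/819)/5 = 1100/819 ≈ 1.343 in
Excess rainfall: 6.650 − 1.343 = 5.307 in; P > Ia so Q > 0
Runoff Q = (P−Ia)²/(P−Ia+S) = (5.307)²/(5.307+6.716) = 7556303329/3225664260 ≈ 2.343 in

Q = 7556303329/3225664260 in ≈ 2.343 in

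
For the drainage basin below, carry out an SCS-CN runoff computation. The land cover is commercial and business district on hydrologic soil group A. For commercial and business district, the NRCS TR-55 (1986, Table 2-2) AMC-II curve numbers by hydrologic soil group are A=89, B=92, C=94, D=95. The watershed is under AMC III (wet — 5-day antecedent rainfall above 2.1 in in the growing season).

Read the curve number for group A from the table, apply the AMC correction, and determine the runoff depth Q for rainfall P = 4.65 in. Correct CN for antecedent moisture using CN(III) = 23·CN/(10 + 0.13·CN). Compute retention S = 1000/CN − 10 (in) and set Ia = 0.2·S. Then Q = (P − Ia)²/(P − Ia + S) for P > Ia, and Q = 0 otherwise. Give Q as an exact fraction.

NRCS table: commercial and business district, soil group A → CN(II) = 89
Adjust CN=89 to AMC III: 23·89/(10 + 0.13·89) → 2047 ÷ (2157/100) = 204700/2157 ≈ 94.900
Retention S: 1000/CN − 10 with CN=94.900 → S = 1100/2047 ≈ 0.537 in
Ia = 0.2·(1100/2047) = 220/2047 in ≈ 0.107 in
P − Ia = 4.650 − 0.107 = 185971/40940 ≈ 4.543 in (> 0, runoff occurs)
Runoff Q = (P−Ia)²/(P−Ia+S) = (4.543)²/(4.543+0.537) = 34585212841/8514332740 ≈ 4.062 in

Q = 34585212841/8514332740 in ≈ 4.062 in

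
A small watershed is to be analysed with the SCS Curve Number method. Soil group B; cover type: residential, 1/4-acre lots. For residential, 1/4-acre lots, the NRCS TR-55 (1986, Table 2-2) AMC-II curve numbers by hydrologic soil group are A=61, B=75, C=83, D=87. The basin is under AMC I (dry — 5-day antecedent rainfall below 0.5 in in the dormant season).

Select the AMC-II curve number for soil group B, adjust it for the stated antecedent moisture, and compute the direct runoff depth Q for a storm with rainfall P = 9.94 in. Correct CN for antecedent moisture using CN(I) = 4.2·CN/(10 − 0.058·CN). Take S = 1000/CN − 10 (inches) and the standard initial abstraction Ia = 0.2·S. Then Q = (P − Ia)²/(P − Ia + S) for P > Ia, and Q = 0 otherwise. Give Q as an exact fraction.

NRCS table: residential, 1/4-acre lots, soil group B → CN(II) = 75
CN(I) from CN(II)=75: (4.2·75)/(10 − 0.058·75) = 6300/113 ≈ 55.752
Max retention: S = 1000/(6300/113) − 10 = 500/63 in (≈ 7.937 in)
Ia = 0.2·(500/63) = 100/63 in ≈ 1.587 in
P − Ia = 9.940 − 1.587 = 26311/3150 ≈ 8.353 in (> 0, runoff occurs)
Q = (26311/3150)²/((26311/3150) + 500/63) = (692268721/9922500)/(51311/3150) = 692268721/161629650 in ≈ 4.283 in

Q = 692268721/161629650 in ≈ 4.283 in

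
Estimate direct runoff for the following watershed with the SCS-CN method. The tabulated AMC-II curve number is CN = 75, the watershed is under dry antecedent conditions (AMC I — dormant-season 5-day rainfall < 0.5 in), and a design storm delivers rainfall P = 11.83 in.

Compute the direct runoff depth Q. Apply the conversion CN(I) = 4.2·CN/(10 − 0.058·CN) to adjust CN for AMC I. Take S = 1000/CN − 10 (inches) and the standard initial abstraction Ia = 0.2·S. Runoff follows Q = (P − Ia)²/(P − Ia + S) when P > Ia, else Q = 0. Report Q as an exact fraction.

Q = 4163991841/721532700 in ≈ 5.771 in

Adjust CN=75 to AMC I: 4.2·75/(10 − 0.058·75) → 315 ÷ (113/20) = 6300/113 ≈ 55.752
S = 1000/(6300/113) − 10 = 500/63 in ≈ 7.937 in
Ia = 0.2·(500/63) = 100/63 in ≈ 1.587 in
P − Ia = 11.830 − 1.587 = 64529/6300 ≈ 10.243 in (> 0, runoff occurs)
Q: (64529/6300)² ÷ (114529/6300) = 4163991841/721532700 in (≈ 5.771 in)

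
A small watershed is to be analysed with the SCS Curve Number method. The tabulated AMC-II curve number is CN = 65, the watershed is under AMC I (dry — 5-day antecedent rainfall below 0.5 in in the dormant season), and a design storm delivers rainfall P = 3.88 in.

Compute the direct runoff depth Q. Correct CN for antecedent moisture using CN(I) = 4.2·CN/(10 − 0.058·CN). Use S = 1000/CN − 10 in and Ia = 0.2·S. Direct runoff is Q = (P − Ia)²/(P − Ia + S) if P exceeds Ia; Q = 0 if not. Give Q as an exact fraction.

Q = 1646089/13438425 in ≈ 0.122 in

Dry (AMC I): CN(I) = 4.2·65/(10 − 0.058·65) = 273/(623/100) = 3900/89 ≈ 43.820
S = 1000/(3900/89) − 10 = 500/39 in ≈ 12.821 in
Ia = 0.2S: 0.2·12.821 = 2.564 in (exactly 100/39)
Since P=3.880 > Ia=2.564: effective rainfall P−Ia = 1283/975 in
Runoff Q = (P−Ia)²/(P−Ia+S) = (1.316)²/(1.316+12.821) = 1646089/13438425 ≈ 0.122 in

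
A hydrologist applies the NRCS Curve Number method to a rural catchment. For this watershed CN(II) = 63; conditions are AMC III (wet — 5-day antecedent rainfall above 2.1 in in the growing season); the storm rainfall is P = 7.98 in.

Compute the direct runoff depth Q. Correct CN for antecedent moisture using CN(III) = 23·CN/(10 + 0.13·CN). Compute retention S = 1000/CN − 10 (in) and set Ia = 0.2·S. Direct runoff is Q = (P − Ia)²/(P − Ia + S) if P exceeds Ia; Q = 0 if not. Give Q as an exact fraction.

Wet (AMC III): CN(III) = 23·63/(10 + 0.13·63) = 1449/(1819/100) = 144900/1819 ≈ 79.659
Retention S: 1000/CN − 10 with CN=79.659 → S = 3700/1449 ≈ 2.553 in
Ia = 0.2S: 0.2·2.553 = 0.511 in (exactly 740/1449)
Excess rainfall: 7.980 − 0.511 = 7.469 in; P > Ia so Q > 0
Runoff Q = (P−Ia)²/(P−Ia+S) = (7.469)²/(7.469+2.553) = 292844404801/52609639950 ≈ 5.566 in

Q = 292844404801/52609639950 in ≈ 5.566 in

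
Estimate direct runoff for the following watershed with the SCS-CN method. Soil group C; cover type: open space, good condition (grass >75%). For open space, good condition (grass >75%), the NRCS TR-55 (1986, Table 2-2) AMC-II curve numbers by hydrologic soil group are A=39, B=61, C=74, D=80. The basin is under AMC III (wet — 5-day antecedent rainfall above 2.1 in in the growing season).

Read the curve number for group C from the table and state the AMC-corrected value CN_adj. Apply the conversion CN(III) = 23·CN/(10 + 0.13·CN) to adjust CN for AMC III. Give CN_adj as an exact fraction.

NRCS table: open space, good condition (grass >75%), soil group C → CN(II) = 74
CN(III) from CN(II)=74: (23·74)/(10 + 0.13·74) = 85100/981 ≈ 86.748

CN_adj = 85100/981 ≈ 86.748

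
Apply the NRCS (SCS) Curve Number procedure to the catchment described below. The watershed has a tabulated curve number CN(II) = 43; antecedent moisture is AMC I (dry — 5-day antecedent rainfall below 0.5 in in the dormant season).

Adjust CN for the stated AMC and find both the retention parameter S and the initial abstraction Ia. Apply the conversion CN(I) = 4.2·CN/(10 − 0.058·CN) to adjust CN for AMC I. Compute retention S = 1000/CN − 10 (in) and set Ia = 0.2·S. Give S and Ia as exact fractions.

CN(I) from CN(II)=43: (4.2·43)/(10 − 0.058·43) = 30100/1251 ≈ 24.061
Max retention: S = 1000/(30100/1251) − 10 = 9500/301 in (≈ 31.561 in)
Ia = 0.2S: 0.2·31.561 = 6.312 in (exactly 1900/301)

S = 9500/301 in ≈ 31.561 in; Ia = 1900/301 in ≈ 6.312 in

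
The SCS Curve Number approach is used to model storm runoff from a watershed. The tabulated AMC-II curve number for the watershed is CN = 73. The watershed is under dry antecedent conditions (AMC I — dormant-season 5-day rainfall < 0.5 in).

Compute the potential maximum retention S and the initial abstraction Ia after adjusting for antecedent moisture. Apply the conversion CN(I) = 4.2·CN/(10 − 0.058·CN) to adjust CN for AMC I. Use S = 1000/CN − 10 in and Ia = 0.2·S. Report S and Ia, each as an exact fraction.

S = 4500/511 in ≈ 8.806 in; Ia = 900/511 in ≈ 1.761 in

CN(I) from CN(II)=73: (4.2·73)/(10 − 0.058·73) = 51100/961 ≈ 53.174
S = 1000/(51100/961) − 10 = 4500/511 in ≈ 8.806 in
Ia = 0.2S: 0.2·8.806 = 1.761 in (exactly 900/511)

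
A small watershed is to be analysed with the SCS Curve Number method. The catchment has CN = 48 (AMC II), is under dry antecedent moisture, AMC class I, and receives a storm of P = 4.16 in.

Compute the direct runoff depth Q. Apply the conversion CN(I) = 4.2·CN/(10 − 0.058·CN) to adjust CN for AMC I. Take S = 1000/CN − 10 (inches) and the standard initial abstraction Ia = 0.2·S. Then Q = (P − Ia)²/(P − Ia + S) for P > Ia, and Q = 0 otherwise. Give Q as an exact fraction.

Q = 0 in ≈ 0.000 in

Adjust CN=48 to AMC I: 4.2·48/(10 − 0.058·48) → (1008/5) ÷ (902/125) = 12600/451 ≈ 27.938
S = 1000/(12600/451) − 10 = 1625/63 in ≈ 25.794 in
Initial abstraction Ia = S/5 = (1625/63)/5 = 325/63 ≈ 5.159 in
P = 4.160 ≤ Ia = 5.159 in: entire storm abstracted, Q = 0.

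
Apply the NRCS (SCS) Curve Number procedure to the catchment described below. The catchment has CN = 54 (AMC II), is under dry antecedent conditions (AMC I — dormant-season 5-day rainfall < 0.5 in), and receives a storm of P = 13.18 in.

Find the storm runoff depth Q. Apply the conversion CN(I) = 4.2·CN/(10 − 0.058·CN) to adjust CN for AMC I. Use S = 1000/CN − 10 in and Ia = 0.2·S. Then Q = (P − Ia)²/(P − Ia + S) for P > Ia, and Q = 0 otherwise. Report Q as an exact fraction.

Q = 66901374409/23634062550 in ≈ 2.831 in

Adjust CN=54 to AMC I: 4.2·54/(10 − 0.058·54) → (1134/5) ÷ (1717/250) = 56700/1717 ≈ 33.023
Retention S: 1000/CN − 10 with CN=33.023 → S = 11500/567 ≈ 20.282 in
Ia = 0.2·(11500/567) = 2300/567 in ≈ 4.056 in
P − Ia = 13.180 − 4.056 = 258653/28350 ≈ 9.124 in (> 0, runoff occurs)
Q = (258653/28350)²/((258653/28350) + 11500/567) = (66901374409/803722500)/(833653/28350) = 66901374409/23634062550 in ≈ 2.831 in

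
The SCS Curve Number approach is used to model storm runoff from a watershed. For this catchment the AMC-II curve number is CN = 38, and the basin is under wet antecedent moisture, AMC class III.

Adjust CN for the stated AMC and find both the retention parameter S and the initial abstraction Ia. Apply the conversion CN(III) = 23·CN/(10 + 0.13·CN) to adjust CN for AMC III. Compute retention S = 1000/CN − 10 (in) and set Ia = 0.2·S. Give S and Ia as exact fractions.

S = 3100/437 in ≈ 7.094 in; Ia = 620/437 in ≈ 1.419 in

CN(III) from CN(II)=38: (23·38)/(10 + 0.13·38) = 43700/747 ≈ 58.501
S = 1000/(43700/747) − 10 = 3100/437 in ≈ 7.094 in
Initial abstraction Ia = S/5 = (3100/437)/5 = 620/437 ≈ 1.419 in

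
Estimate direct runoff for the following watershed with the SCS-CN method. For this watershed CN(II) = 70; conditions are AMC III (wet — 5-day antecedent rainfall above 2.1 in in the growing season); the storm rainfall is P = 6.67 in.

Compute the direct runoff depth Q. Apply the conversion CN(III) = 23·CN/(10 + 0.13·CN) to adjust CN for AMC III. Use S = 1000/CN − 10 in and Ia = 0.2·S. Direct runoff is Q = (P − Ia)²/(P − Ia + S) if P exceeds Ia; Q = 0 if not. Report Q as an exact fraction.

Adjust CN=70 to AMC III: 23·70/(10 + 0.13·70) → 1610 ÷ (191/10) = 16100/191 ≈ 84.293
S = 1000/(16100/191) − 10 = 300/161 in ≈ 1.863 in
Ia = 0.2S: 0.2·1.863 = 0.373 in (exactly 60/161)
Excess rainfall: 6.670 − 0.373 = 6.297 in; P > Ia so Q > 0
Q: (101387/16100)² ÷ (131387/16100) = 10279323769/2115330700 in (≈ 4.859 in)

Q = 10279323769/2115330700 in ≈ 4.859 in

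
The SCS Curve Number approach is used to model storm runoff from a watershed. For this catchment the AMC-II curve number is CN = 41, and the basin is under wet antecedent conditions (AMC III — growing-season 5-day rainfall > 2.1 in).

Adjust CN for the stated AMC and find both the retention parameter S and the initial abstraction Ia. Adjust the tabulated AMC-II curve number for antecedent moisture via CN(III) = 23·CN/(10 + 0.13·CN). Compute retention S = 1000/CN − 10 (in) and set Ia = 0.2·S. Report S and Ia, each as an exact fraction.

S = 5900/943 in ≈ 6.257 in; Ia = 1180/943 in ≈ 1.251 in

CN(III) from CN(II)=41: (23·41)/(10 + 0.13·41) = 94300/1533 ≈ 61.513
Max retention: S = 1000/(94300/1533) − 10 = 5900/943 in (≈ 6.257 in)
Initial abstraction Ia = S/5 = (5900/943)/5 = 1180/943 ≈ 1.251 in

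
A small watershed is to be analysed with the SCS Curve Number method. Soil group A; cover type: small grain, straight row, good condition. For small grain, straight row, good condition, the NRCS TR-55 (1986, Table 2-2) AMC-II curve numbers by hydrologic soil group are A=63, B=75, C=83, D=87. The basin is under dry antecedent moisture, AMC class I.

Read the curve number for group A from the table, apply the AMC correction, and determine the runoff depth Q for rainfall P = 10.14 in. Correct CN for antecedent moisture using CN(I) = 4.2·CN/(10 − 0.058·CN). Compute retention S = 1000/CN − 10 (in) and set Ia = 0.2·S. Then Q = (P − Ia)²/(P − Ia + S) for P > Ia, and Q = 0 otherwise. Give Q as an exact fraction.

Q = 235963749121/93321840150 in ≈ 2.528 in

NRCS table: small grain, straight row, good condition, soil group A → CN(II) = 63
CN(I) from CN(II)=63: (4.2·63)/(10 − 0.058·63) = 132300/3173 ≈ 41.696
S = 1000/(132300/3173) − 10 = 18500/1323 in ≈ 13.983 in
Ia = 0.2·(18500/1323) = 3700/1323 in ≈ 2.797 in
Excess rainfall: 10.140 − 2.797 = 7.343 in; P > Ia so Q > 0
Runoff Q = (P−Ia)²/(P−Ia+S) = (7.343)²/(7.343+13.983) = 235963749121/93321840150 ≈ 2.528 in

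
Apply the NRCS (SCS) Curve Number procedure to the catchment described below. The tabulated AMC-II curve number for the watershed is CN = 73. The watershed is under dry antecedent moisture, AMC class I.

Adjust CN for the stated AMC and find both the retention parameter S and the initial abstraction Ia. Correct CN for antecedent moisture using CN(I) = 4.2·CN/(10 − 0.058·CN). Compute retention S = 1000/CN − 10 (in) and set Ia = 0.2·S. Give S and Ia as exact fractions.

S = 4500/511 in ≈ 8.806 in; Ia = 900/511 in ≈ 1.761 in

Adjust CN=73 to AMC I: 4.2·73/(10 − 0.058·73) → (1533/5) ÷ (2883/500) = 51100/961 ≈ 53.174
Max retention: S = 1000/(51100/961) − 10 = 4500/511 in (≈ 8.806 in)
Initial abstraction Ia = S/5 = (4500/511)/5 = 900/511 ≈ 1.761 in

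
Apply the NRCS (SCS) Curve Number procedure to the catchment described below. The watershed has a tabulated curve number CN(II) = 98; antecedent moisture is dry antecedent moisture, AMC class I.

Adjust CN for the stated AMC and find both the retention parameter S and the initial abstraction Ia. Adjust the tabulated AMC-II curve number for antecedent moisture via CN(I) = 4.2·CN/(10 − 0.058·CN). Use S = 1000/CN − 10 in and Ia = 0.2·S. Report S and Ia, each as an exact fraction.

CN(I) from CN(II)=98: (4.2·98)/(10 − 0.058·98) = 102900/1079 ≈ 95.366
Retention S: 1000/CN − 10 with CN=95.366 → S = 500/1029 ≈ 0.486 in
Ia = 0.2S: 0.2·0.486 = 0.097 in (exactly 100/1029)

S = 500/1029 in ≈ 0.486 in; Ia = 100/1029 in ≈ 0.097 in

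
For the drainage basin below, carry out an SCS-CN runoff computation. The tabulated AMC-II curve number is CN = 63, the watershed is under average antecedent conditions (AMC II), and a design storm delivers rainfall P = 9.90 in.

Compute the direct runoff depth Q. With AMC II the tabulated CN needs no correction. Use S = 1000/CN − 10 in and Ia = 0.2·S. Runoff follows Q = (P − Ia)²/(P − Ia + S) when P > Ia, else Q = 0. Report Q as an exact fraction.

Q = 30217009/5794110 in ≈ 5.215 in

CN(II) = 63; AMC II needs no correction.
Max retention: S = 1000/63 − 10 = 370/63 in (≈ 5.873 in)
Initial abstraction Ia = S/5 = (370/63)/5 = 74/63 ≈ 1.175 in
Excess rainfall: 9.900 − 1.175 = 8.725 in; P > Ia so Q > 0
Q: (5497/630)² ÷ (9197/630) = 30217009/5794110 in (≈ 5.215 in)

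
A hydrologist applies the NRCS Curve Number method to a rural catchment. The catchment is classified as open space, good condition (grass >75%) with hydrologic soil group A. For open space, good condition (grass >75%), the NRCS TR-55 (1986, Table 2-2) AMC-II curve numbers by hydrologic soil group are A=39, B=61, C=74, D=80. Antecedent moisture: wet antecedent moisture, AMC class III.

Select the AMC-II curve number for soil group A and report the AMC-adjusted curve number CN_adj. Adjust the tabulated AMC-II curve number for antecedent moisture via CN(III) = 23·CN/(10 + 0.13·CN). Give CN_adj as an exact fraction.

CN_adj = 89700/1507 ≈ 59.522

NRCS table: open space, good condition (grass >75%), soil group A → CN(II) = 39
CN(III) from CN(II)=39: (23·39)/(10 + 0.13·39) = 89700/1507 ≈ 59.522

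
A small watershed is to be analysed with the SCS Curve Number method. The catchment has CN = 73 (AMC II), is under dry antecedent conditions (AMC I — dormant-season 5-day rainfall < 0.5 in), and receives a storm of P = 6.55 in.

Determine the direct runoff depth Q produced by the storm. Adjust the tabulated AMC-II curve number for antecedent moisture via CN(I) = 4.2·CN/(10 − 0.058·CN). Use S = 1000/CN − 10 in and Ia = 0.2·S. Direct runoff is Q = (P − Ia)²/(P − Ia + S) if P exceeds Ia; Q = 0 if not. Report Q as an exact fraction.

Adjust CN=73 to AMC I: 4.2·73/(10 − 0.058·73) → (1533/5) ÷ (2883/500) = 51100/961 ≈ 53.174
Max retention: S = 1000/(51100/961) − 10 = 4500/511 in (≈ 8.806 in)
Ia = 0.2S: 0.2·8.806 = 1.761 in (exactly 900/511)
P − Ia = 6.550 − 1.761 = 48941/10220 ≈ 4.789 in (> 0, runoff occurs)
Q = (48941/10220)²/((48941/10220) + 4500/511) = (2395221481/104448400)/(138941/10220) = 2395221481/1419977020 in ≈ 1.687 in

Q = 2395221481/1419977020 in ≈ 1.687 in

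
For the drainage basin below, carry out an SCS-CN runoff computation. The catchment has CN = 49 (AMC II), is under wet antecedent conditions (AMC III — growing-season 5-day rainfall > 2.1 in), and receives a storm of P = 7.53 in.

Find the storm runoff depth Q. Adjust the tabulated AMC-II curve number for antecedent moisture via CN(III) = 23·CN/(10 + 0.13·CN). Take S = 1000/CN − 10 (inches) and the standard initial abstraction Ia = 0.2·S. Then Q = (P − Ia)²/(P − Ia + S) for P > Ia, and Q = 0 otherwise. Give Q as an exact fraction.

Q = 185819283387/47207437900 in ≈ 3.936 in

CN(III) from CN(II)=49: (23·49)/(10 + 0.13·49) = 112700/1637 ≈ 68.845
Retention S: 1000/CN − 10 with CN=68.845 → S = 5100/1127 ≈ 4.525 in
Ia = 0.2S: 0.2·4.525 = 0.905 in (exactly 1020/1127)
Since P=7.530 > Ia=0.905: effective rainfall P−Ia = 746631/112700 in
Q: (746631/112700)² ÷ (1256631/112700) = 185819283387/47207437900 in (≈ 3.936 in)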